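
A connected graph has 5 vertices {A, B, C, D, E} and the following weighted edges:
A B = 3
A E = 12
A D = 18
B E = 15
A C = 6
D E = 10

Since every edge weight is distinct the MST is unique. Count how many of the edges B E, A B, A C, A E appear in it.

3

Sort edges by weight, then run Kruskal:
A B (3): add — endpoints in different components.
A C (6): add — endpoints in different components.
D E (10): add — endpoints in different components.
A E (12): add — endpoints in different components.
MST edge set: {A B, A C, D E, A E}.
Of the listed edges, {A B, A C, A E} are in the MST → 3.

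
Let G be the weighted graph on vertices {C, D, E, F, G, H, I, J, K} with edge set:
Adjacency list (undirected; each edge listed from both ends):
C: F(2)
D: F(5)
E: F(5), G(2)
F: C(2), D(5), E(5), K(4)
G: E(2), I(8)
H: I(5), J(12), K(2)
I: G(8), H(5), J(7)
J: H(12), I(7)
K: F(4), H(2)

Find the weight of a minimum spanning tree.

Sort edges by weight, then run Kruskal:
C F (2): add — endpoints in different components.
E G (2): add — endpoints in different components.
H K (2): add — endpoints in different components.
F K (4): add — endpoints in different components.
D F (5): add — endpoints in different components.
E F (5): add — endpoints in different components.
H I (5): add — endpoints in different components.
I J (7): add — endpoints in different components.
MST edges: C F, E G, H K, F K, D F, E F, H I, I J; total weight 2+2+2+4+5+5+5+7 = 32.

32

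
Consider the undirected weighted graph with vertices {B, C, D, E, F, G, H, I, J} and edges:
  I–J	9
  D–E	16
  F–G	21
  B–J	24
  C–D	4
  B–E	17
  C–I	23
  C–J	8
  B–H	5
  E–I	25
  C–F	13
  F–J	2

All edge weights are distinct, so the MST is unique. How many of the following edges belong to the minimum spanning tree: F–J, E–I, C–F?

Kruskal's algorithm — process edges by increasing weight (ties by edge label):
F–J (2): add — endpoints in different components.
C–D (4): add — endpoints in different components.
B–H (5): add — endpoints in different components.
C–J (8): add — endpoints in different components.
I–J (9): add — endpoints in different components.
C–F (13): skip — C and F already connected.
D–E (16): add — endpoints in different components.
B–E (17): add — endpoints in different components.
F–G (21): add — endpoints in different components.
MST edge set: {F–J, C–D, B–H, C–J, I–J, D–E, B–E, F–G}.
Of the listed edges, {F–J} are in the MST → 1.

1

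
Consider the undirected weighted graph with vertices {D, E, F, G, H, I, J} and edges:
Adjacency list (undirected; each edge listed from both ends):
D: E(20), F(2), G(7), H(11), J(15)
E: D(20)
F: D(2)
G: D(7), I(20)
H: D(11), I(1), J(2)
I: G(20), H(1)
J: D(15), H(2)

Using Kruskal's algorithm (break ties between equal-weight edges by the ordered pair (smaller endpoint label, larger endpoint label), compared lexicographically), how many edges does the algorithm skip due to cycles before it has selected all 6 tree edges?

1

Sort edges by weight, then run Kruskal:
H-I (1): add — endpoints in different components.
D-F (2): add — endpoints in different components.
H-J (2): add — endpoints in different components.
D-G (7): add — endpoints in different components.
D-H (11): add — endpoints in different components.
D-J (15): skip — D and J already connected.
D-E (20): add — endpoints in different components.
Edges rejected before the tree was complete: 1.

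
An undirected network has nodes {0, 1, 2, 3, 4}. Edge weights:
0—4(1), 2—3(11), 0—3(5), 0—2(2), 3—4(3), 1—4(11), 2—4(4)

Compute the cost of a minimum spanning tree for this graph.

17

Prim, starting at 0.
Step 1: frontier [0—4 1, 0—2 2, 0—3 5] → take 0—4 (1); add 4.
Step 2: frontier [0—2 2, 0—3 5, 3—4 3, 2—4 4, 1—4 11] → take 0—2 (2); add 2.
Step 3: frontier [0—3 5, 2—3 11, 3—4 3, 1—4 11] → take 3—4 (3); add 3.
Step 4: frontier [1—4 11] → take 1—4 (11); add 1.
MST edges: 0—4, 0—2, 3—4, 1—4; total weight 1+2+3+11 = 17.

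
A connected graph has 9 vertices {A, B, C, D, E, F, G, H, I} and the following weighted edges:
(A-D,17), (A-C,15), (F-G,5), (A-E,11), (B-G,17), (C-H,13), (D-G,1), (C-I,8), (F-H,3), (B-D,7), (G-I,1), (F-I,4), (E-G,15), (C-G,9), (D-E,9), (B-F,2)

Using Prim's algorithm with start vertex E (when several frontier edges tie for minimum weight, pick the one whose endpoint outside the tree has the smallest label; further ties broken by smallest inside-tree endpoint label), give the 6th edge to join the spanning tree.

F-H

Prim's algorithm from E:
Step 1: cheapest edge leaving the tree is D-E (9); add D.
Step 2: cheapest edge leaving the tree is D-G (1); add G.
Step 3: cheapest edge leaving the tree is G-I (1); add I.
Step 4: cheapest edge leaving the tree is F-I (4); add F.
Step 5: cheapest edge leaving the tree is B-F (2); add B.
Step 6: cheapest edge leaving the tree is F-H (3); add H.
Step 7: cheapest edge leaving the tree is C-I (8); add C.
Step 8: cheapest edge leaving the tree is A-E (11); add A.
The 6th edge added is F-H.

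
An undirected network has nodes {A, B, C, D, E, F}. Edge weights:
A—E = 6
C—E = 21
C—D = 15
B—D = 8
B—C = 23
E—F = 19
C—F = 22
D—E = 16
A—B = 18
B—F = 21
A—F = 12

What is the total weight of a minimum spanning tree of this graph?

57

Prim, starting at A.
Step 1: frontier [A—E 6, A—F 12, A—B 18] → take A—E (6); add E.
Step 2: frontier [A—F 12, A—B 18, D—E 16, E—F 19, C—E 21] → take A—F (12); add F.
Step 3: frontier [A—B 18, D—E 16, C—E 21, B—F 21, C—F 22] → take D—E (16); add D.
Step 4: frontier [A—B 18, B—D 8, C—D 15, C—E 21, B—F 21, C—F 22] → take B—D (8); add B.
Step 5: frontier [B—C 23, C—D 15, C—E 21, C—F 22] → take C—D (15); add C.
MST edges: A—E, A—F, D—E, B—D, C—D; total weight 6+12+16+8+15 = 57.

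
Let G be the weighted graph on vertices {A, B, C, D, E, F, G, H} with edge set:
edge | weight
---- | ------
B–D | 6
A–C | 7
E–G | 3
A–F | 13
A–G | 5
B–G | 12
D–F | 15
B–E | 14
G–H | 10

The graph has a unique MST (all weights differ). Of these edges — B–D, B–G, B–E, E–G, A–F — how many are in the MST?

4

Sort edges by weight, then run Kruskal:
E–G (3): add — endpoints in different components.
A–G (5): add — endpoints in different components.
B–D (6): add — endpoints in different components.
A–C (7): add — endpoints in different components.
G–H (10): add — endpoints in different components.
B–G (12): add — endpoints in different components.
A–F (13): add — endpoints in different components.
MST edge set: {E–G, A–G, B–D, A–C, G–H, B–G, A–F}.
Of the listed edges, {B–D, B–G, E–G, A–F} are in the MST → 4.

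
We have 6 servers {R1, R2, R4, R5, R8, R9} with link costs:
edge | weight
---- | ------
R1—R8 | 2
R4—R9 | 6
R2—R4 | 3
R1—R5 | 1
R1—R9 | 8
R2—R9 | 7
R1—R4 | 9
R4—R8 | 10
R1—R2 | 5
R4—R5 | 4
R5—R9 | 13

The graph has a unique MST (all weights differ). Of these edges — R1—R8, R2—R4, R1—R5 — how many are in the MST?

3

Kruskal: consider edges lightest-first.
R1—R5 (1): add — endpoints in different components.
R1—R8 (2): add — endpoints in different components.
R2—R4 (3): add — endpoints in different components.
R4—R5 (4): add — endpoints in different components.
R1—R2 (5): skip — R2 and R1 already connected.
R4—R9 (6): add — endpoints in different components.
MST edge set: {R1—R5, R1—R8, R2—R4, R4—R5, R4—R9}.
Of the listed edges, {R1—R8, R2—R4, R1—R5} are in the MST → 3.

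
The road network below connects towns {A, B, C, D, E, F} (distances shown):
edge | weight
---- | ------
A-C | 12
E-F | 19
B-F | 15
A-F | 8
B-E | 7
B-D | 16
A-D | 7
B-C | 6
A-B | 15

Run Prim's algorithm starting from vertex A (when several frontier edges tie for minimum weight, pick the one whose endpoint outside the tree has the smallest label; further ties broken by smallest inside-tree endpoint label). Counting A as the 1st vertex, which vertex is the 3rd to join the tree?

F

Prim, starting at A.
Step 1: cheapest edge leaving the tree is A-D (7); add D.
Step 2: cheapest edge leaving the tree is A-F (8); add F.
Step 3: cheapest edge leaving the tree is A-C (12); add C.
Step 4: cheapest edge leaving the tree is B-C (6); add B.
Step 5: cheapest edge leaving the tree is B-E (7); add E.
Vertex order: A, D, F, C, B, E. The 3rd vertex is F.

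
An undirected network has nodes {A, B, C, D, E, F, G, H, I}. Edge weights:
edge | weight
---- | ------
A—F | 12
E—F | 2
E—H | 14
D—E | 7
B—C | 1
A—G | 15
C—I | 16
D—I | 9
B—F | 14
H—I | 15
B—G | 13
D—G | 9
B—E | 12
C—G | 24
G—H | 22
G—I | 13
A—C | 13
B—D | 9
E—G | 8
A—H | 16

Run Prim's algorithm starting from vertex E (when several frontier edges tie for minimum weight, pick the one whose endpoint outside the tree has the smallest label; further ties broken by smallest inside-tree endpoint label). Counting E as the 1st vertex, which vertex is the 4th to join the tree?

G

Prim's algorithm from E:
Step 1: cheapest edge leaving the tree is E—F (2); add F.
Step 2: cheapest edge leaving the tree is D—E (7); add D.
Step 3: cheapest edge leaving the tree is E—G (8); add G.
Step 4: cheapest edge leaving the tree is B—D (9); add B.
Step 5: cheapest edge leaving the tree is B—C (1); add C.
Step 6: cheapest edge leaving the tree is D—I (9); add I.
Step 7: cheapest edge leaving the tree is A—F (12); add A.
Step 8: cheapest edge leaving the tree is E—H (14); add H.
Vertex order: E, F, D, G, B, C, I, A, H. The 4th vertex is G.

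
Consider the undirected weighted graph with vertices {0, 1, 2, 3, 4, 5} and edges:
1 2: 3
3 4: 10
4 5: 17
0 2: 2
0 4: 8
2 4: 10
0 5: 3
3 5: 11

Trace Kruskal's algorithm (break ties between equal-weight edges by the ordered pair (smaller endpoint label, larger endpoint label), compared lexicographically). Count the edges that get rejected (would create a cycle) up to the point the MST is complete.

Sort edges by weight, then run Kruskal:
0 2 (2): add. Components now {0,2} {1} {3} {4} {5}
0 5 (3): add. Components now {0,2,5} {1} {3} {4}
1 2 (3): add. Components now {0,1,2,5} {3} {4}
0 4 (8): add. Components now {0,1,2,4,5} {3}
2 4 (10): skip — 2 and 4 already connected.
3 4 (10): add. Components now {0,1,2,3,4,5}
Edges rejected before the tree was complete: 1.

1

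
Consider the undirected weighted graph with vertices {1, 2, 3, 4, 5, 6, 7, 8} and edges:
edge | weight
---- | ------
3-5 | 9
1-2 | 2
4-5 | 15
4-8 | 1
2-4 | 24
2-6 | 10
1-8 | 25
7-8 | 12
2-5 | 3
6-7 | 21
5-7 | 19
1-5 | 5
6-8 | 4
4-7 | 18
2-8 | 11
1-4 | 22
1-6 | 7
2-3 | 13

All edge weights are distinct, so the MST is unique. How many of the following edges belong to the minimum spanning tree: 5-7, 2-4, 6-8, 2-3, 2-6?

1

Kruskal: consider edges lightest-first.
4-8 (1): add — endpoints in different components.
1-2 (2): add — endpoints in different components.
2-5 (3): add — endpoints in different components.
6-8 (4): add — endpoints in different components.
1-5 (5): skip — 1 and 5 already connected.
1-6 (7): add — endpoints in different components.
3-5 (9): add — endpoints in different components.
2-6 (10): skip — 2 and 6 already connected.
2-8 (11): skip — 2 and 8 already connected.
7-8 (12): add — endpoints in different components.
MST edge set: {4-8, 1-2, 2-5, 6-8, 1-6, 3-5, 7-8}.
Of the listed edges, {6-8} are in the MST → 1.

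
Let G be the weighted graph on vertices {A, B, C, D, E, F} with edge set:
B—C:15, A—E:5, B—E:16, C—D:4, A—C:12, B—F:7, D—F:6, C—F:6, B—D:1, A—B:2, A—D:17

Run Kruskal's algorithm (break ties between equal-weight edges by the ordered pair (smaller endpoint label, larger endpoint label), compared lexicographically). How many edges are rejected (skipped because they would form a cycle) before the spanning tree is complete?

Kruskal: consider edges lightest-first.
B—D (1): add — endpoints in different components.
A—B (2): add — endpoints in different components.
C—D (4): add — endpoints in different components.
A—E (5): add — endpoints in different components.
C—F (6): add — endpoints in different components.
Edges rejected before the tree was complete: 0.

0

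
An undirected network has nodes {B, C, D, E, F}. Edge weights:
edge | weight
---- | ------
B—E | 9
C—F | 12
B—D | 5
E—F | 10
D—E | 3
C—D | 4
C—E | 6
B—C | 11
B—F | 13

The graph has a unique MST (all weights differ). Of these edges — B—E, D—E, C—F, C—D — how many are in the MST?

Sort edges by weight, then run Kruskal:
D—E (3): add — endpoints in different components.
C—D (4): add — endpoints in different components.
B—D (5): add — endpoints in different components.
C—E (6): skip — C and E already connected.
B—E (9): skip — B and E already connected.
E—F (10): add — endpoints in different components.
MST edge set: {D—E, C—D, B—D, E—F}.
Of the listed edges, {D—E, C—D} are in the MST → 2.

2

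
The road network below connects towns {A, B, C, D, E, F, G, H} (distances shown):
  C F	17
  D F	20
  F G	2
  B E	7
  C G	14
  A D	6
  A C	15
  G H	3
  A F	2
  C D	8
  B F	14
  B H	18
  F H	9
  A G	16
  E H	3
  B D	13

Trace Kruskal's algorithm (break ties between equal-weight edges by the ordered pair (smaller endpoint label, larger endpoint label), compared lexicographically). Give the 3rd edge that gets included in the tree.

E-H

Sort edges by weight, then run Kruskal:
A F (2): add — endpoints in different components.
F G (2): add — endpoints in different components.
E H (3): add — endpoints in different components.
G H (3): add — endpoints in different components.
A D (6): add — endpoints in different components.
B E (7): add — endpoints in different components.
C D (8): add — endpoints in different components.
The 3rd edge added is E H.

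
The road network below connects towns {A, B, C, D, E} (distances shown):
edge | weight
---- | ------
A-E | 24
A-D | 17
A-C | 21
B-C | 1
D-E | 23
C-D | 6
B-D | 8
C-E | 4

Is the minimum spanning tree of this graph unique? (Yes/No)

Kruskal's algorithm — process edges by increasing weight (ties by edge label):
B-C (1): add — endpoints in different components.
C-E (4): add — endpoints in different components.
C-D (6): add — endpoints in different components.
B-D (8): skip — B and D already connected.
A-D (17): add — endpoints in different components.
Every non-tree edge has weight strictly greater than the heaviest edge on the tree path between its endpoints, so the MST is unique.

Yes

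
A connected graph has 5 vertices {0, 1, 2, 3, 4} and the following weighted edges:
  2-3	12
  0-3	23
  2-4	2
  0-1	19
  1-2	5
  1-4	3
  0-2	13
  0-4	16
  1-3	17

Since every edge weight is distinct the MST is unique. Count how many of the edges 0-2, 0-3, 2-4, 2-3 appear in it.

3

Sort edges by weight, then run Kruskal:
2-4 (2): add. Components now {0} {1} {2,4} {3}
1-4 (3): add. Components now {0} {1,2,4} {3}
1-2 (5): skip — 1 and 2 already connected.
2-3 (12): add. Components now {0} {1,2,3,4}
0-2 (13): add. Components now {0,1,2,3,4}
MST edge set: {2-4, 1-4, 2-3, 0-2}.
Of the listed edges, {0-2, 2-4, 2-3} are in the MST → 3.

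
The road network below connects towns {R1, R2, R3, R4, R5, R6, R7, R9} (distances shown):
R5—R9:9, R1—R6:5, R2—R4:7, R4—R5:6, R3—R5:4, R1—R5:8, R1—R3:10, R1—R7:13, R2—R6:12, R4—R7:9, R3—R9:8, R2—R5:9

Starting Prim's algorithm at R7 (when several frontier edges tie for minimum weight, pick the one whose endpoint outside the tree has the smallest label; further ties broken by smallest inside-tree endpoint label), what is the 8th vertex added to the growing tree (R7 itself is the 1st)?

R9

Grow the tree from R7 using Prim:
Step 1: cheapest edge leaving the tree is R4—R7 (9); add R4.
Step 2: cheapest edge leaving the tree is R4—R5 (6); add R5.
Step 3: cheapest edge leaving the tree is R3—R5 (4); add R3.
Step 4: cheapest edge leaving the tree is R2—R4 (7); add R2.
Step 5: cheapest edge leaving the tree is R1—R5 (8); add R1.
Step 6: cheapest edge leaving the tree is R1—R6 (5); add R6.
Step 7: cheapest edge leaving the tree is R3—R9 (8); add R9.
Vertex order: R7, R4, R5, R3, R2, R1, R6, R9. The 8th vertex is R9.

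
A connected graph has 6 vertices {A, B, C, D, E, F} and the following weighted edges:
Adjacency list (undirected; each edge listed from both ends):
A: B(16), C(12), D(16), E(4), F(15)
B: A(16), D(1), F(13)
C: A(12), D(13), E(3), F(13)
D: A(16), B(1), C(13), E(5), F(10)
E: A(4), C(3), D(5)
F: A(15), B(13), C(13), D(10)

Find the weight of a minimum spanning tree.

Grow the tree from D using Prim:
Step 1: frontier [B—D 1, D—E 5, D—F 10, C—D 13, A—D 16] → take B—D (1); add B.
Step 2: frontier [B—F 13, A—B 16, D—E 5, D—F 10, C—D 13, A—D 16] → take D—E (5); add E.
Step 3: frontier [B—F 13, A—B 16, D—F 10, C—D 13, A—D 16, C—E 3, A—E 4] → take C—E (3); add C.
Step 4: frontier [B—F 13, A—B 16, A—C 12, C—F 13, D—F 10, A—D 16, A—E 4] → take A—E (4); add A.
Step 5: frontier [A—F 15, B—F 13, C—F 13, D—F 10] → take D—F (10); add F.
MST edges: B—D, D—E, C—E, A—E, D—F; total weight 1+5+3+4+10 = 23.

23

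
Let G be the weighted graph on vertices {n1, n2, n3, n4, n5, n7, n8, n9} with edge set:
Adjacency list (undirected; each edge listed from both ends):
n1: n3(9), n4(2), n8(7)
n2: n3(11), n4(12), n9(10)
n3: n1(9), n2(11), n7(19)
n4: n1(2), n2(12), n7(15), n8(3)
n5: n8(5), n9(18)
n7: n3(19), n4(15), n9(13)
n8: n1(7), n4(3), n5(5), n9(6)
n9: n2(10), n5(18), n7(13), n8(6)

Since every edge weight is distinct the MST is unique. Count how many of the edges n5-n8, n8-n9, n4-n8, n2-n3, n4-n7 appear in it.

Kruskal: consider edges lightest-first.
n1-n4 (2): add — endpoints in different components.
n4-n8 (3): add — endpoints in different components.
n5-n8 (5): add — endpoints in different components.
n8-n9 (6): add — endpoints in different components.
n1-n8 (7): skip — n1 and n8 already connected.
n1-n3 (9): add — endpoints in different components.
n2-n9 (10): add — endpoints in different components.
n2-n3 (11): skip — n3 and n2 already connected.
n2-n4 (12): skip — n4 and n2 already connected.
n7-n9 (13): add — endpoints in different components.
MST edge set: {n1-n4, n4-n8, n5-n8, n8-n9, n1-n3, n2-n9, n7-n9}.
Of the listed edges, {n5-n8, n8-n9, n4-n8} are in the MST → 3.

3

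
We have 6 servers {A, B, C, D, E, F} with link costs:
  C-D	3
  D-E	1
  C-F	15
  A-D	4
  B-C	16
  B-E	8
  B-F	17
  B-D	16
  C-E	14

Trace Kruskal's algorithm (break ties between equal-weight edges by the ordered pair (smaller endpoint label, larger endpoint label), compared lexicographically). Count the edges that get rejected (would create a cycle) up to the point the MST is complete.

1

Kruskal's algorithm — process edges by increasing weight (ties by edge label):
D-E (1): add. Components now {A} {B} {C} {D,E} {F}
C-D (3): add. Components now {A} {B} {C,D,E} {F}
A-D (4): add. Components now {A,C,D,E} {B} {F}
B-E (8): add. Components now {A,B,C,D,E} {F}
C-E (14): skip — C and E already connected.
C-F (15): add. Components now {A,B,C,D,E,F}
Edges rejected before the tree was complete: 1.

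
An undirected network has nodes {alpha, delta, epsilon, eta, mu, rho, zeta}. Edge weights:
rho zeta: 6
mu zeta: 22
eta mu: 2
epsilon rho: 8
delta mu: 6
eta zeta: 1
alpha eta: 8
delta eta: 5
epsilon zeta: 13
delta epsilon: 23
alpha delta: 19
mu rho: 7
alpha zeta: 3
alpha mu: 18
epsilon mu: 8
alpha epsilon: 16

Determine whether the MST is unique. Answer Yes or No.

Kruskal's algorithm — process edges by increasing weight (ties by edge label):
eta zeta (1): add. Components now {delta} {mu} {eta,zeta} {rho} {alpha} {epsilon}
eta mu (2): add. Components now {delta} {eta,mu,zeta} {rho} {alpha} {epsilon}
alpha zeta (3): add. Components now {delta} {alpha,eta,mu,zeta} {rho} {epsilon}
delta eta (5): add. Components now {alpha,delta,eta,mu,zeta} {rho} {epsilon}
delta mu (6): skip — delta and mu already connected.
rho zeta (6): add. Components now {alpha,delta,eta,mu,rho,zeta} {epsilon}
mu rho (7): skip — mu and rho already connected.
alpha eta (8): skip — eta and alpha already connected.
epsilon mu (8): add. Components now {alpha,delta,epsilon,eta,mu,rho,zeta}
Non-tree edge epsilon rho has weight 8, equal to the heaviest edge on its tree cycle — swapping gives another MST of the same weight. Not unique.

No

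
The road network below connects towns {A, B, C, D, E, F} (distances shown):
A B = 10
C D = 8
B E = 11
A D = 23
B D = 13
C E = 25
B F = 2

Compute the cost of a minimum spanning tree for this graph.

44

Kruskal: consider edges lightest-first.
B F (2): add. Components now {A} {B,F} {C} {D} {E}
C D (8): add. Components now {A} {B,F} {C,D} {E}
A B (10): add. Components now {A,B,F} {C,D} {E}
B E (11): add. Components now {A,B,E,F} {C,D}
B D (13): add. Components now {A,B,C,D,E,F}
MST edges: B F, C D, A B, B E, B D; total weight 2+8+10+11+13 = 44.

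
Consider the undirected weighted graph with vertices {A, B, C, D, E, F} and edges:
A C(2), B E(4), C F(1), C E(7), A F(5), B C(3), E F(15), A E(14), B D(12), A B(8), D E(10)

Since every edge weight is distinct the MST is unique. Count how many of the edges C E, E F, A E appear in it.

Kruskal's algorithm — process edges by increasing weight (ties by edge label):
C F (1): add. Components now {A} {B} {C,F} {D} {E}
A C (2): add. Components now {A,C,F} {B} {D} {E}
B C (3): add. Components now {A,B,C,F} {D} {E}
B E (4): add. Components now {A,B,C,E,F} {D}
A F (5): skip — A and F already connected.
C E (7): skip — C and E already connected.
A B (8): skip — A and B already connected.
D E (10): add. Components now {A,B,C,D,E,F}
MST edge set: {C F, A C, B C, B E, D E}.
Of the listed edges, {} are in the MST → 0.

0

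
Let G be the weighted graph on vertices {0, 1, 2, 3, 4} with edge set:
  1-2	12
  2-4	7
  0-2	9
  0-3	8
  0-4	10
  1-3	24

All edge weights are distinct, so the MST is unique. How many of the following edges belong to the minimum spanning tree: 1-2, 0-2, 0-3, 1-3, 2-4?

Kruskal's algorithm — process edges by increasing weight (ties by edge label):
2-4 (7): add. Components now {0} {1} {2,4} {3}
0-3 (8): add. Components now {0,3} {1} {2,4}
0-2 (9): add. Components now {0,2,3,4} {1}
0-4 (10): skip — 0 and 4 already connected.
1-2 (12): add. Components now {0,1,2,3,4}
MST edge set: {2-4, 0-3, 0-2, 1-2}.
Of the listed edges, {1-2, 0-2, 0-3, 2-4} are in the MST → 4.

4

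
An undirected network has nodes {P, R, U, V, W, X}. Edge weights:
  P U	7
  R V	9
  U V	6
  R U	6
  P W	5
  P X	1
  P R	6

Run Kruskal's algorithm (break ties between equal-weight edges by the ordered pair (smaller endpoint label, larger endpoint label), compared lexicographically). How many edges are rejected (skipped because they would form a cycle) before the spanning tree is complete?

0

Sort edges by weight, then run Kruskal:
P X (1): add — endpoints in different components.
P W (5): add — endpoints in different components.
P R (6): add — endpoints in different components.
R U (6): add — endpoints in different components.
U V (6): add — endpoints in different components.
Edges rejected before the tree was complete: 0.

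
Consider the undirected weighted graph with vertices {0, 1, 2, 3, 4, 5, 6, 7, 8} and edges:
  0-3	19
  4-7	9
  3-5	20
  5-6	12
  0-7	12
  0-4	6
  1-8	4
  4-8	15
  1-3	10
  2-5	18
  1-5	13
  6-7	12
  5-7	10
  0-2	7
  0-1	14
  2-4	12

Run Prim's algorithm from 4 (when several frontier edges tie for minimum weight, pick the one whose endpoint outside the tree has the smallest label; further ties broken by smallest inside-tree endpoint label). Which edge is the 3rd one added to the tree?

Grow the tree from 4 using Prim:
Step 1: cheapest edge leaving the tree is 0-4 (6); add 0.
Step 2: cheapest edge leaving the tree is 0-2 (7); add 2.
Step 3: cheapest edge leaving the tree is 4-7 (9); add 7.
Step 4: cheapest edge leaving the tree is 5-7 (10); add 5.
Step 5: cheapest edge leaving the tree is 5-6 (12); add 6.
Step 6: cheapest edge leaving the tree is 1-5 (13); add 1.
Step 7: cheapest edge leaving the tree is 1-8 (4); add 8.
Step 8: cheapest edge leaving the tree is 1-3 (10); add 3.
The 3rd edge added is 4-7.

4-7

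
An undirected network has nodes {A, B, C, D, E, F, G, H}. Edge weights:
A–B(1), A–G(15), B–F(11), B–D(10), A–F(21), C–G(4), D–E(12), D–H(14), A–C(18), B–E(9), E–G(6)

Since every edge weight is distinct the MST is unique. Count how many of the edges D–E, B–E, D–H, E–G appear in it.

Kruskal: consider edges lightest-first.
A–B (1): add — endpoints in different components.
C–G (4): add — endpoints in different components.
E–G (6): add — endpoints in different components.
B–E (9): add — endpoints in different components.
B–D (10): add — endpoints in different components.
B–F (11): add — endpoints in different components.
D–E (12): skip — D and E already connected.
D–H (14): add — endpoints in different components.
MST edge set: {A–B, C–G, E–G, B–E, B–D, B–F, D–H}.
Of the listed edges, {B–E, D–H, E–G} are in the MST → 3.

3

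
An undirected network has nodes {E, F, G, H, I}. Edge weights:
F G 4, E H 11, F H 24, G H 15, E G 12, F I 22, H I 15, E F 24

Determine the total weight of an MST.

42

Prim, starting at G.
Step 1: cheapest edge leaving the tree is F G (4); add F.
Step 2: cheapest edge leaving the tree is E G (12); add E.
Step 3: cheapest edge leaving the tree is E H (11); add H.
Step 4: cheapest edge leaving the tree is H I (15); add I.
MST edges: F G, E G, E H, H I; total weight 4+12+11+15 = 42.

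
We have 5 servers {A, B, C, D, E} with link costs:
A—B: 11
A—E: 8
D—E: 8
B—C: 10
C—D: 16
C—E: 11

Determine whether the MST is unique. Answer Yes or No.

Kruskal's algorithm — process edges by increasing weight (ties by edge label):
A—E (8): add — endpoints in different components.
D—E (8): add — endpoints in different components.
B—C (10): add — endpoints in different components.
A—B (11): add — endpoints in different components.
Non-tree edge C—E has weight 11, equal to the heaviest edge on its tree cycle — swapping gives another MST of the same weight. Not unique.

No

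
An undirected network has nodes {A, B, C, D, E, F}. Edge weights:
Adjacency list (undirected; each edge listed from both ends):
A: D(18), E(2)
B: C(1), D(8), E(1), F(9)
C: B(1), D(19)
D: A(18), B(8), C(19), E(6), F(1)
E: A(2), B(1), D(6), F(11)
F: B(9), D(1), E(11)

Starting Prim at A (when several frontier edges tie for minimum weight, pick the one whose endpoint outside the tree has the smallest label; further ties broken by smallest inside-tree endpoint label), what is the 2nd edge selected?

Prim's algorithm from A:
Step 1: frontier [A E 2, A D 18] → take A E (2); add E.
Step 2: frontier [A D 18, B E 1, D E 6, E F 11] → take B E (1); add B.
Step 3: frontier [A D 18, B C 1, B D 8, B F 9, D E 6, E F 11] → take B C (1); add C.
Step 4: frontier [A D 18, B D 8, B F 9, C D 19, D E 6, E F 11] → take D E (6); add D.
Step 5: frontier [B F 9, D F 1, E F 11] → take D F (1); add F.
The 2nd edge added is B E.

B-E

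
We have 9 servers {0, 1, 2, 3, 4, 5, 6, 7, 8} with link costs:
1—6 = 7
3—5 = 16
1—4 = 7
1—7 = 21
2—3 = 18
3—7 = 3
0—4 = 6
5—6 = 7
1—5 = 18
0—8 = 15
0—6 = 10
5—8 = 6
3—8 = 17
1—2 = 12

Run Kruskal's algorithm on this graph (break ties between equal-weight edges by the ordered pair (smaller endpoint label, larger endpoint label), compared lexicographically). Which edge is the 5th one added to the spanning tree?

Kruskal's algorithm — process edges by increasing weight (ties by edge label):
3—7 (3): add — endpoints in different components.
0—4 (6): add — endpoints in different components.
5—8 (6): add — endpoints in different components.
1—4 (7): add — endpoints in different components.
1—6 (7): add — endpoints in different components.
5—6 (7): add — endpoints in different components.
0—6 (10): skip — 0 and 6 already connected.
1—2 (12): add — endpoints in different components.
0—8 (15): skip — 0 and 8 already connected.
3—5 (16): add — endpoints in different components.
The 5th edge added is 1—6.

1-6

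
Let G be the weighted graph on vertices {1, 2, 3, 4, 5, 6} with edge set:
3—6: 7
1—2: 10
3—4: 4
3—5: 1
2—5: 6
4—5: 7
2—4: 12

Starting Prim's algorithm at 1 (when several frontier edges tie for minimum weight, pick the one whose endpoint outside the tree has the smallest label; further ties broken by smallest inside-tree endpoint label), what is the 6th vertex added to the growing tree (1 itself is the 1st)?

6

Prim, starting at 1.
Step 1: frontier [1—2 10] → take 1—2 (10); add 2.
Step 2: frontier [2—5 6, 2—4 12] → take 2—5 (6); add 5.
Step 3: frontier [2—4 12, 3—5 1, 4—5 7] → take 3—5 (1); add 3.
Step 4: frontier [2—4 12, 3—4 4, 3—6 7, 4—5 7] → take 3—4 (4); add 4.
Step 5: frontier [3—6 7] → take 3—6 (7); add 6.
Vertex order: 1, 2, 5, 3, 4, 6. The 6th vertex is 6.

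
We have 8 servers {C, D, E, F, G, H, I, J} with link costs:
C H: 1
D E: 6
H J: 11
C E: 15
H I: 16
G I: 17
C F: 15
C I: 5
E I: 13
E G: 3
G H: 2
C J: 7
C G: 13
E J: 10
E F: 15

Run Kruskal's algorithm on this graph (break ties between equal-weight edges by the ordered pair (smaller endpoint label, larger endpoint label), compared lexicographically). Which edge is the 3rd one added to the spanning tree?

Kruskal's algorithm — process edges by increasing weight (ties by edge label):
C H (1): add — endpoints in different components.
G H (2): add — endpoints in different components.
E G (3): add — endpoints in different components.
C I (5): add — endpoints in different components.
D E (6): add — endpoints in different components.
C J (7): add — endpoints in different components.
E J (10): skip — E and J already connected.
H J (11): skip — H and J already connected.
C G (13): skip — C and G already connected.
E I (13): skip — E and I already connected.
C E (15): skip — C and E already connected.
C F (15): add — endpoints in different components.
The 3rd edge added is E G.

E-G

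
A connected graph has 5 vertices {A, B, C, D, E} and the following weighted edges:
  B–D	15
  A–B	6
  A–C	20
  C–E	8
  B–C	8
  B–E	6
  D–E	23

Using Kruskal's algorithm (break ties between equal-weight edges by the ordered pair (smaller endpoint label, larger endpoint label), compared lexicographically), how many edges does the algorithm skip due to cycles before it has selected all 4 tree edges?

1

Kruskal's algorithm — process edges by increasing weight (ties by edge label):
A–B (6): add. Components now {A,B} {C} {D} {E}
B–E (6): add. Components now {A,B,E} {C} {D}
B–C (8): add. Components now {A,B,C,E} {D}
C–E (8): skip — C and E already connected.
B–D (15): add. Components now {A,B,C,D,E}
Edges rejected before the tree was complete: 1.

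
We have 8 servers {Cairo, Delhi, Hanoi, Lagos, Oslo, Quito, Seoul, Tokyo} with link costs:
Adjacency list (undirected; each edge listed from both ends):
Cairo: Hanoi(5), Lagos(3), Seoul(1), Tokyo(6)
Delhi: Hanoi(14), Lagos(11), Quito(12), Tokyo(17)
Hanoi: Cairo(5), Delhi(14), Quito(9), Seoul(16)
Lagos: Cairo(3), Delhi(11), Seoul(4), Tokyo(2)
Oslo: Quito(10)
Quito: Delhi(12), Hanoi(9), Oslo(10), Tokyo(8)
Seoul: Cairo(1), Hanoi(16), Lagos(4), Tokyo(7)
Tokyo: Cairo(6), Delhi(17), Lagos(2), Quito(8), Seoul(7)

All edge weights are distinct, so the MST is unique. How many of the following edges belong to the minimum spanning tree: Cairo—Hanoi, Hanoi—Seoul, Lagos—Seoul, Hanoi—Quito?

Kruskal: consider edges lightest-first.
Cairo—Seoul (1): add — endpoints in different components.
Lagos—Tokyo (2): add — endpoints in different components.
Cairo—Lagos (3): add — endpoints in different components.
Lagos—Seoul (4): skip — Lagos and Seoul already connected.
Cairo—Hanoi (5): add — endpoints in different components.
Cairo—Tokyo (6): skip — Cairo and Tokyo already connected.
Seoul—Tokyo (7): skip — Tokyo and Seoul already connected.
Quito—Tokyo (8): add — endpoints in different components.
Hanoi—Quito (9): skip — Hanoi and Quito already connected.
Oslo—Quito (10): add — endpoints in different components.
Delhi—Lagos (11): add — endpoints in different components.
MST edge set: {Cairo—Seoul, Lagos—Tokyo, Cairo—Lagos, Cairo—Hanoi, Quito—Tokyo, Oslo—Quito, Delhi—Lagos}.
Of the listed edges, {Cairo—Hanoi} are in the MST → 1.

1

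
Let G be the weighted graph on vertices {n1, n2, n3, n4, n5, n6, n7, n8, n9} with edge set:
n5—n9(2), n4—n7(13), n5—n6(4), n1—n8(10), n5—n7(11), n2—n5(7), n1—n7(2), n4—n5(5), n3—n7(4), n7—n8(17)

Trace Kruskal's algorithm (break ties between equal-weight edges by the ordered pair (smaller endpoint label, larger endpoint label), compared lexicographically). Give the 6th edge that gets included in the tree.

n2-n5

Sort edges by weight, then run Kruskal:
n1—n7 (2): add — endpoints in different components.
n5—n9 (2): add — endpoints in different components.
n3—n7 (4): add — endpoints in different components.
n5—n6 (4): add — endpoints in different components.
n4—n5 (5): add — endpoints in different components.
n2—n5 (7): add — endpoints in different components.
n1—n8 (10): add — endpoints in different components.
n5—n7 (11): add — endpoints in different components.
The 6th edge added is n2—n5.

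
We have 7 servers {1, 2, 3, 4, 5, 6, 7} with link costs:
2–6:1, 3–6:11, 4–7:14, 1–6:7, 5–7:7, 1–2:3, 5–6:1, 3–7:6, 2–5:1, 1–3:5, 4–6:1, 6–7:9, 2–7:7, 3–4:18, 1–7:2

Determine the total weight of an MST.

13

Prim, starting at 5.
Step 1: cheapest edge leaving the tree is 2–5 (1); add 2.
Step 2: cheapest edge leaving the tree is 2–6 (1); add 6.
Step 3: cheapest edge leaving the tree is 4–6 (1); add 4.
Step 4: cheapest edge leaving the tree is 1–2 (3); add 1.
Step 5: cheapest edge leaving the tree is 1–7 (2); add 7.
Step 6: cheapest edge leaving the tree is 1–3 (5); add 3.
MST edges: 2–5, 2–6, 4–6, 1–2, 1–7, 1–3; total weight 1+1+1+3+2+5 = 13.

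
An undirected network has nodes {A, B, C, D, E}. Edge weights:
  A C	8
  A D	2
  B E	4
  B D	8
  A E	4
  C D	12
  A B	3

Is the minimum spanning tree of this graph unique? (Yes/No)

Kruskal's algorithm — process edges by increasing weight (ties by edge label):
A D (2): add. Components now {A,D} {B} {C} {E}
A B (3): add. Components now {A,B,D} {C} {E}
A E (4): add. Components now {A,B,D,E} {C}
B E (4): skip — B and E already connected.
A C (8): add. Components now {A,B,C,D,E}
Non-tree edge B E has weight 4, equal to the heaviest edge on its tree cycle — swapping gives another MST of the same weight. Not unique.

No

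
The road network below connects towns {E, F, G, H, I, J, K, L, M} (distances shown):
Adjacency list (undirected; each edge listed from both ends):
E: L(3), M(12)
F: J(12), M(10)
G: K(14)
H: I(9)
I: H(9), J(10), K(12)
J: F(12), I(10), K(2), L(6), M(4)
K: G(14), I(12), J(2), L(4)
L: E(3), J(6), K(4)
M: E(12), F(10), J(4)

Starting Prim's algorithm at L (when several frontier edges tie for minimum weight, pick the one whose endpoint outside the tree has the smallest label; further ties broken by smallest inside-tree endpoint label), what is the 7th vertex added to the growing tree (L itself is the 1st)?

Prim's algorithm from L:
Step 1: frontier [E-L 3, K-L 4, J-L 6] → take E-L (3); add E.
Step 2: frontier [E-M 12, K-L 4, J-L 6] → take K-L (4); add K.
Step 3: frontier [E-M 12, J-K 2, I-K 12, G-K 14, J-L 6] → take J-K (2); add J.
Step 4: frontier [E-M 12, J-M 4, I-J 10, F-J 12, I-K 12, G-K 14] → take J-M (4); add M.
Step 5: frontier [I-J 10, F-J 12, I-K 12, G-K 14, F-M 10] → take F-M (10); add F.
Step 6: frontier [I-J 10, I-K 12, G-K 14] → take I-J (10); add I.
Step 7: frontier [H-I 9, G-K 14] → take H-I (9); add H.
Step 8: frontier [G-K 14] → take G-K (14); add G.
Vertex order: L, E, K, J, M, F, I, H, G. The 7th vertex is I.

I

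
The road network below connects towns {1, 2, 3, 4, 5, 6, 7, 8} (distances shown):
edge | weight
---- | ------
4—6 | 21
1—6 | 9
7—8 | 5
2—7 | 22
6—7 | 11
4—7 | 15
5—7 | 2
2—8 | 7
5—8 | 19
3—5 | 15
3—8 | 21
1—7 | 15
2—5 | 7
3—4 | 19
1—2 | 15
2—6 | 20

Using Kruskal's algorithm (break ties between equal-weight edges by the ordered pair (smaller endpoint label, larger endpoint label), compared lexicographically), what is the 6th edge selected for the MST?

Kruskal: consider edges lightest-first.
5—7 (2): add — endpoints in different components.
7—8 (5): add — endpoints in different components.
2—5 (7): add — endpoints in different components.
2—8 (7): skip — 2 and 8 already connected.
1—6 (9): add — endpoints in different components.
6—7 (11): add — endpoints in different components.
1—2 (15): skip — 1 and 2 already connected.
1—7 (15): skip — 1 and 7 already connected.
3—5 (15): add — endpoints in different components.
4—7 (15): add — endpoints in different components.
The 6th edge added is 3—5.

3-5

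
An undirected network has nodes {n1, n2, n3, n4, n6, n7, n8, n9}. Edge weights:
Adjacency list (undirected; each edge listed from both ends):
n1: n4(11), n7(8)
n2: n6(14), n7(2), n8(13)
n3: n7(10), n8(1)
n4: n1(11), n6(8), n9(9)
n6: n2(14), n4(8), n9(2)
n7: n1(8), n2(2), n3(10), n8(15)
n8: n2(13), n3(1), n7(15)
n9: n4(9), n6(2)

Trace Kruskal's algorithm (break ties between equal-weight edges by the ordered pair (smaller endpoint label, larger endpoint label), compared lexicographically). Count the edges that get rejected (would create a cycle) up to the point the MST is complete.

1

Sort edges by weight, then run Kruskal:
n3–n8 (1): add — endpoints in different components.
n2–n7 (2): add — endpoints in different components.
n6–n9 (2): add — endpoints in different components.
n1–n7 (8): add — endpoints in different components.
n4–n6 (8): add — endpoints in different components.
n4–n9 (9): skip — n4 and n9 already connected.
n3–n7 (10): add — endpoints in different components.
n1–n4 (11): add — endpoints in different components.
Edges rejected before the tree was complete: 1.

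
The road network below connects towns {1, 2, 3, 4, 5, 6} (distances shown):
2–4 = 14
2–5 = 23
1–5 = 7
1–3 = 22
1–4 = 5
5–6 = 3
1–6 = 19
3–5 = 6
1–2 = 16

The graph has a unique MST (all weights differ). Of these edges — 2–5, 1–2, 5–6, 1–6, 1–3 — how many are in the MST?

Sort edges by weight, then run Kruskal:
5–6 (3): add. Components now {1} {2} {3} {4} {5,6}
1–4 (5): add. Components now {1,4} {2} {3} {5,6}
3–5 (6): add. Components now {1,4} {2} {3,5,6}
1–5 (7): add. Components now {1,3,4,5,6} {2}
2–4 (14): add. Components now {1,2,3,4,5,6}
MST edge set: {5–6, 1–4, 3–5, 1–5, 2–4}.
Of the listed edges, {5–6} are in the MST → 1.

1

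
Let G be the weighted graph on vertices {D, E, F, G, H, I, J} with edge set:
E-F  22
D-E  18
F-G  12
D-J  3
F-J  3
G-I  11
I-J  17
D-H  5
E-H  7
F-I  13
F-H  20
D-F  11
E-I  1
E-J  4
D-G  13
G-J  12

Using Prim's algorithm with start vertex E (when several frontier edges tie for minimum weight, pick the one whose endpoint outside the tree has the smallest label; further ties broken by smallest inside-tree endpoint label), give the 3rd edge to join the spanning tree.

D-J

Prim, starting at E.
Step 1: cheapest edge leaving the tree is E-I (1); add I.
Step 2: cheapest edge leaving the tree is E-J (4); add J.
Step 3: cheapest edge leaving the tree is D-J (3); add D.
Step 4: cheapest edge leaving the tree is F-J (3); add F.
Step 5: cheapest edge leaving the tree is D-H (5); add H.
Step 6: cheapest edge leaving the tree is G-I (11); add G.
The 3rd edge added is D-J.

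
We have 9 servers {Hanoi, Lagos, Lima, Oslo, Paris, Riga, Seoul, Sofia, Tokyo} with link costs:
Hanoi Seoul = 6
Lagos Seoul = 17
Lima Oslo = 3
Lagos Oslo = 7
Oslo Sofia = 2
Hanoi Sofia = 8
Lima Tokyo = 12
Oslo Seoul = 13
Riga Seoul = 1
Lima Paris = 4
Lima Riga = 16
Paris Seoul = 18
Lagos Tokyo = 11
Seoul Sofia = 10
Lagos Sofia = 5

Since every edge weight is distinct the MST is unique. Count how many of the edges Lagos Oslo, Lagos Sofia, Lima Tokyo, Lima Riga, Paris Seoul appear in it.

1

Kruskal's algorithm — process edges by increasing weight (ties by edge label):
Riga Seoul (1): add — endpoints in different components.
Oslo Sofia (2): add — endpoints in different components.
Lima Oslo (3): add — endpoints in different components.
Lima Paris (4): add — endpoints in different components.
Lagos Sofia (5): add — endpoints in different components.
Hanoi Seoul (6): add — endpoints in different components.
Lagos Oslo (7): skip — Lagos and Oslo already connected.
Hanoi Sofia (8): add — endpoints in different components.
Seoul Sofia (10): skip — Seoul and Sofia already connected.
Lagos Tokyo (11): add — endpoints in different components.
MST edge set: {Riga Seoul, Oslo Sofia, Lima Oslo, Lima Paris, Lagos Sofia, Hanoi Seoul, Hanoi Sofia, Lagos Tokyo}.
Of the listed edges, {Lagos Sofia} are in the MST → 1.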